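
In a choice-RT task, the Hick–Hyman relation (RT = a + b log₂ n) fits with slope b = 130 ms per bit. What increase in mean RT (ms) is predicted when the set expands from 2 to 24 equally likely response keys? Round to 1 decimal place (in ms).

ΔRT = (a + b log₂ n₂) − (a + b log₂ n₁) = b·(log₂ n₂ − log₂ n₁).
log₂(24) − log₂(2) = 4.5850 − 1 = 3.5850.
ΔRT = 130 × 3.5850 = 466.045 ms.

466.0 ms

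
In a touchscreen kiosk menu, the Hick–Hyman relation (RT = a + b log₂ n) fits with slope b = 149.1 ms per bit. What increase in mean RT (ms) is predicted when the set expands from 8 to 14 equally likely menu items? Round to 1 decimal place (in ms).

120.4 ms

The intercept a cancels: ΔRT = b·(log₂ n₂ − log₂ n₁) = b·log₂(n₂/n₁).
log₂(14) − log₂(8) = 3.8074 − 3 = 0.8074.
ΔRT = 149.1 × 0.8074 = 120.377 ms.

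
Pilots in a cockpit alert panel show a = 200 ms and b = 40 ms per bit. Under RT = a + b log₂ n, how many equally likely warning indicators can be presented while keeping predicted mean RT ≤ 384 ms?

24

40·log₂ n ≤ 384 − 200 = 184, giving log₂ n ≤ 4.6000 and n ≤ 24.251. The largest whole number is 24.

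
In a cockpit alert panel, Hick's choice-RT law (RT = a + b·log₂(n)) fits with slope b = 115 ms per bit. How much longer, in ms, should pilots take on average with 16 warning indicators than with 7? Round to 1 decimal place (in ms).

The intercept a cancels: ΔRT = b·(log₂ n₂ − log₂ n₁) = b·log₂(n₂/n₁).
log₂(16) − log₂(7) = 4 − 2.8074 = 1.1926.
ΔRT = 115 × 1.1926 = 137.154 ms.

137.2 ms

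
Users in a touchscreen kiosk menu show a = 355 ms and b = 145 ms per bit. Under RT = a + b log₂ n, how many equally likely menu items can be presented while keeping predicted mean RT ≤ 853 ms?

Set 355 + 145·log₂ n ≤ 853 → log₂ n ≤ (853 − 355)/145 = 3.4345.
So n ≤ 2^3.4345 = 10.811; the largest integer n is 10.

10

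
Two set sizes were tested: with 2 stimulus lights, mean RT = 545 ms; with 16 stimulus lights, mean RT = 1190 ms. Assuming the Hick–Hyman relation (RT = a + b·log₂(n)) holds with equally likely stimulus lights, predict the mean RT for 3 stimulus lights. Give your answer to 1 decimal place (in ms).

Fit slope and intercept:
  b = (1190 − 545) / (log₂ 16 − log₂ 2) = 645 / (4 − 1) = 215.000 ms/bit
  a = 545 − 215.000 × 1 = 330.000 ms
Then RT(3) = 330.000 + 215.000 × log₂ 3 = 330.000 + 215.000 × 1.5850 ≈ 670.767 ms.

670.8 ms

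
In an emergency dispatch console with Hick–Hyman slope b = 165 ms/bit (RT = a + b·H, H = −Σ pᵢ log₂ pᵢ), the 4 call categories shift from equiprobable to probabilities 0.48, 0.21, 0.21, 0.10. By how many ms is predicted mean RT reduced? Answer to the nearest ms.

Equiprobable entropy H₀ = log₂ 4 = 2.0000 bits.
Skewed entropy H = −Σ pᵢ log₂ pᵢ = 1.7861 bits.
ΔRT = b·(H₀ − H) = 165 × 0.2139 = 35.29 ms.

35 ms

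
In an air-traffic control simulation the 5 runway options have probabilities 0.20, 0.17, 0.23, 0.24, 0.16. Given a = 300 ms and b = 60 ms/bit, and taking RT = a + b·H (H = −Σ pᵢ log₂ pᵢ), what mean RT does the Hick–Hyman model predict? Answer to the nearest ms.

438 ms

Entropy contributions −pᵢ log₂ pᵢ: 0.4644, 0.4346, 0.4877, 0.4941, 0.4230; sum H = 2.3038 bits.
RT = a + bH = 300 + 60·2.3038 = 438.23 ms.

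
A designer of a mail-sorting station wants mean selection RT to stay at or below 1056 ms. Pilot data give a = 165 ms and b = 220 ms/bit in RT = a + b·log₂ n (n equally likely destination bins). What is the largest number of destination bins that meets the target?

16

220·log₂ n ≤ 1056 − 165 = 891, giving log₂ n ≤ 4.0500 and n ≤ 16.564. The largest whole number is 16.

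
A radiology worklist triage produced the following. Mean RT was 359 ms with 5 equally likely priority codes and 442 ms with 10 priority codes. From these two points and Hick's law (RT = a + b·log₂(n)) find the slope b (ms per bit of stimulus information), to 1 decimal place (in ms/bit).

The slope on a log₂ axis is (442 − 359) / (3.3219 − 2.3219) = 83.000 ms/bit.

83.0 ms/bit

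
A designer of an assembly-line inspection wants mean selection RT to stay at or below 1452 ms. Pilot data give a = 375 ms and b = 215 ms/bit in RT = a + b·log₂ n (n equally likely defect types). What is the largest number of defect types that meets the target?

215·log₂ n ≤ 1452 − 375 = 1077, giving log₂ n ≤ 5.0093 and n ≤ 32.207. The largest whole number is 32.

32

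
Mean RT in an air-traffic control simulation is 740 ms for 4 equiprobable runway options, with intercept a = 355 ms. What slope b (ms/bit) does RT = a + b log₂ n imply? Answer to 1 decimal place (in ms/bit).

b = (740 − 355) / log₂(4) = 385 / 2 = 192.500 ms/bit.

192.5 ms/bit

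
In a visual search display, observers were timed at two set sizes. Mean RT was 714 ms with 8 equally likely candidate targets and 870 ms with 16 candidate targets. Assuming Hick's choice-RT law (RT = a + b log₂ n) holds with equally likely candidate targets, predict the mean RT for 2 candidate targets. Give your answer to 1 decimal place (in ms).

402.0 ms

Fit slope and intercept:
  b = (870 − 714) / (log₂ 16 − log₂ 8) = 156 / (4 − 3) = 156.000 ms/bit
  a = 714 − 156.000 × 3 = 246.000 ms
Then RT(2) = 246.000 + 156.000 × log₂ 2 = 246.000 + 156.000 × 1 ≈ 402.000 ms.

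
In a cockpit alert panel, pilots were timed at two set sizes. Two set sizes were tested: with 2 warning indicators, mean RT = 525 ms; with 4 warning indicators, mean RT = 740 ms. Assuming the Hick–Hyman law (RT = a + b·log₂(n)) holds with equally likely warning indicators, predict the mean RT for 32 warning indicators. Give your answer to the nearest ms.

RT is linear in log₂ n, so two points fix the line:
  b = (740 − 525) / (log₂ 4 − log₂ 2) = 215 / (2 − 1) = 215 ms/bit
  a = 525 − 215 × 1 = 310 ms
Then RT(32) = 310 + 215 × log₂ 32 = 310 + 215 × 5 ≈ 1385.000 ms.

1385 ms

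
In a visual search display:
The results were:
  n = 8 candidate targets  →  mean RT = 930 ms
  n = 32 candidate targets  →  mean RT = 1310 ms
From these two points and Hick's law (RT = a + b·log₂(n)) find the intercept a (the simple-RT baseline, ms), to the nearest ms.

b = (RT₂ − RT₁)/(log₂ n₂ − log₂ n₁) = (1310 − 930)/(5 − 3) = 190 ms/bit.
Intercept: a = 930 − 190·log₂(8) = 360.000 ms.

360 ms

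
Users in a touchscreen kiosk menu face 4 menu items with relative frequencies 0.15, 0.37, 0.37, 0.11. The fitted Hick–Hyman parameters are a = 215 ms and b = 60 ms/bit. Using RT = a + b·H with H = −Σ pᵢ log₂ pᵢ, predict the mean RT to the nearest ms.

324 ms

H = 0.15·log₂(1/0.15) + 0.37·log₂(1/0.37) + 0.37·log₂(1/0.37) + 0.11·log₂(1/0.11) = 1.8223 bits.
RT = 215 + 60 × 1.8223 = 324.34 ms.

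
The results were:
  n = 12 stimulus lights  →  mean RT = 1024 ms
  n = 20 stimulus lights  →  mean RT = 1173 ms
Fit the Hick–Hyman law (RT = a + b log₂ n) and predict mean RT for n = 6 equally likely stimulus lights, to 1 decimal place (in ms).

Solve the two-equation system in a and b:
  b = (1173 − 1024) / (log₂ 20 − log₂ 12) = 149 / (4.3219 − 3.5850) = 202.180 ms/bit
  a = 1024 − 202.180 × 3.5850 = 299.191 ms
Then RT(6) = 299.191 + 202.180 × log₂ 6 = 299.191 + 202.180 × 2.5850 ≈ 821.820 ms.

821.8 ms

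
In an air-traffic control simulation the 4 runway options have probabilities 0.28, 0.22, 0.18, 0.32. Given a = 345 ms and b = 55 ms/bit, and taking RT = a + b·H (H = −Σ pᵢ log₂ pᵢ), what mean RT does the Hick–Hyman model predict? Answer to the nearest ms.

453 ms

H = 0.28·log₂(1/0.28) + 0.22·log₂(1/0.22) + 0.18·log₂(1/0.18) + 0.32·log₂(1/0.32) = 1.9661 bits.
RT = 345 + 55 × 1.9661 = 453.14 ms.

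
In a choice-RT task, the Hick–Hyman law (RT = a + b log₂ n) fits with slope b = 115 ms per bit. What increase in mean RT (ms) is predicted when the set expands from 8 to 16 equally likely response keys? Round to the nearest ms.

115 ms

Only the slope matters, since a is common to both: ΔRT = b·log₂(n₂/n₁).
log₂(16) − log₂(8) = log₂(16/8) = log₂(2) = 1.
ΔRT = 115 × 1.0000 = 115.000 ms.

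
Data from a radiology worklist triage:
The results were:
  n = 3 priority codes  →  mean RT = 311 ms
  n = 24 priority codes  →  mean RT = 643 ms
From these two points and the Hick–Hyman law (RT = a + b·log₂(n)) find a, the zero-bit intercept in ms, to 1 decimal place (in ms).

b = (RT₂ − RT₁)/(log₂ n₂ − log₂ n₁) = (643 − 311)/(4.5850 − 1.5850) = 110.667 ms/bit.
a = RT₁ − b·log₂ n₁ = 311 − 110.667 × 1.5850 = 135.597 ms.

135.6 ms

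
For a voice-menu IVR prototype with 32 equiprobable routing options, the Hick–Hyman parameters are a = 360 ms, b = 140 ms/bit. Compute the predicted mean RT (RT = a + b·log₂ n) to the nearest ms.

log₂(32) = 5 bits, so RT = 360 + 140 × 5 ≈ 1060.000 ms.

1060 ms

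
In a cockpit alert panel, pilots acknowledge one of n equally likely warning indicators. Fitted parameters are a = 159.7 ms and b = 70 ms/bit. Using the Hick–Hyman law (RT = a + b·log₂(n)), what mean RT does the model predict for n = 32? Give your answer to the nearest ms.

log₂(32) = 5 bits, so RT = 159.7 + 70 × 5 ≈ 509.700 ms.

510 ms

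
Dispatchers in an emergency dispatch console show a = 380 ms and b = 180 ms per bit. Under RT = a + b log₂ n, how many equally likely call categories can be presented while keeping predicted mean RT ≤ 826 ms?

Set 380 + 180·log₂ n ≤ 826 → log₂ n ≤ (826 − 380)/180 = 2.4778.
So n ≤ 2^2.4778 = 5.570; the largest integer n is 5.

5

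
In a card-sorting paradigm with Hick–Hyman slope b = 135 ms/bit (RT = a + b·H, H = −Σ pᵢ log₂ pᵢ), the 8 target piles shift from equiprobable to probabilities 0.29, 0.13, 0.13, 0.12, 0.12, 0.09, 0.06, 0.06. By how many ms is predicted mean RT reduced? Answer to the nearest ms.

25 ms

Equiprobable entropy H₀ = log₂ 8 = 3.0000 bits.
Skewed entropy H = −Σ pᵢ log₂ pᵢ = 2.8170 bits.
ΔRT = b·(H₀ − H) = 135 × 0.1830 = 24.70 ms.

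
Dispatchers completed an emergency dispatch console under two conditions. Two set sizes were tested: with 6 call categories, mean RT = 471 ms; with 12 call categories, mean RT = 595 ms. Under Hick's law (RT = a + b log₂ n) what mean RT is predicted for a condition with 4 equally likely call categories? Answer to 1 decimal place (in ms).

398.5 ms

Fit slope and intercept:
  b = (595 − 471) / (log₂ 12 − log₂ 6) = 124 / (3.5850 − 2.5850) = 124.000 ms/bit
  a = 471 − 124.000 × 2.5850 = 150.465 ms
Then RT(4) = 150.465 + 124.000 × log₂ 4 = 150.465 + 124.000 × 2 ≈ 398.465 ms.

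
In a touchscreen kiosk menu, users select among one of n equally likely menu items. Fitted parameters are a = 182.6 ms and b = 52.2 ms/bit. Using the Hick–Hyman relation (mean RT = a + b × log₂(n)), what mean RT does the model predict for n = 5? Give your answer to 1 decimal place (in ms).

log₂(5) = 2.3219 bits, so RT = 182.6 + 52.2 × 2.3219 ≈ 303.805 ms.

303.8 ms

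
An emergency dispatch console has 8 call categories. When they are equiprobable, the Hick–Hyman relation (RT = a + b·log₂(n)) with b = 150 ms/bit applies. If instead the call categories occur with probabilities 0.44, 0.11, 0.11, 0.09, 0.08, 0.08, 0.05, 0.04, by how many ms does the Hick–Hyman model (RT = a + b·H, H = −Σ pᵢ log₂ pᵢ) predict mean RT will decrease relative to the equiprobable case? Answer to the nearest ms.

72 ms

The RT saving is b·ΔH. Equiprobable H₀ = log₂(8) = 3.0000 bits; with the given probabilities H = 2.5192 bits.
b·(H₀ − H) = 150 × (3.0000 − 2.5192) = 72.11 ms.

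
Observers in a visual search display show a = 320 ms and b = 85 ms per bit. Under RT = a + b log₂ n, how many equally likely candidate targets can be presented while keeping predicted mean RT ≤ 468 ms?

Information budget: (468 − 320)/85 = 1.7412 bits, so n ≤ 2^1.7412 = 3.343 → at most 3.

3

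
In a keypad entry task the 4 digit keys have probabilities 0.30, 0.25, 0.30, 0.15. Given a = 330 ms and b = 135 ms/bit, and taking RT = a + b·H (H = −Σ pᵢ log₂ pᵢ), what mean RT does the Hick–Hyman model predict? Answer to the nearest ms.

H = 0.30·log₂(1/0.30) + 0.25·log₂(1/0.25) + 0.30·log₂(1/0.30) + 0.15·log₂(1/0.15) = 1.9527 bits.
RT = 330 + 135 × 1.9527 = 593.62 ms.

594 ms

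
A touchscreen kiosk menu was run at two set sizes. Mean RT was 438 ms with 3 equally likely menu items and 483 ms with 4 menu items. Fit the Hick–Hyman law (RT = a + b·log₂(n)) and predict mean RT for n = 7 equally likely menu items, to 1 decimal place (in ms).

With log₂ n on the abscissa the relation is linear; from the two conditions:
  b = (483 − 438) / (log₂ 4 − log₂ 3) = 45 / (2 − 1.5850) = 108.424 ms/bit
  a = 438 − 108.424 × 1.5850 = 266.152 ms
Then RT(7) = 266.152 + 108.424 × log₂ 7 = 266.152 + 108.424 × 2.8074 ≈ 570.537 ms.

570.5 ms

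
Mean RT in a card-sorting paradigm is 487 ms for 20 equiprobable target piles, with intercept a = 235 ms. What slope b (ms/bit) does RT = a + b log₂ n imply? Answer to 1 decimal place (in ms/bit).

20 alternatives carry log₂ 20 = 4.3219 bits; the choice cost is 487 − 235 = 252 ms, so b = 252/4.3219 = 58.307 ms/bit.

58.3 ms/bit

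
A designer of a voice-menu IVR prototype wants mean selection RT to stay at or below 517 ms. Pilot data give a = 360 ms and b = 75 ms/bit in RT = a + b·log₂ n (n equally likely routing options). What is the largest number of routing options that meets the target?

4

Information budget: (517 − 360)/75 = 2.0933 bits, so n ≤ 2^2.0933 = 4.267 → at most 4.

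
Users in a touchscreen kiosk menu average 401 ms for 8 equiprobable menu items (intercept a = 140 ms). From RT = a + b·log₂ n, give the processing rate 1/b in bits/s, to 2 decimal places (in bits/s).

11.49 bits/s

b = (401 − 140)/log₂ 8 = 261/3 = 87.000 ms per bit = 0.08700 s/bit; the reciprocal is 11.494 bits/s.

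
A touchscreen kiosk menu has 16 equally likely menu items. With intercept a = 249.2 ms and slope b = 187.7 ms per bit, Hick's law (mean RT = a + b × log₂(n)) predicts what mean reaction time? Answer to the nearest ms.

1000 ms

log₂(16) = 4 bits, so RT = 249.2 + 187.7 × 4 ≈ 1000.000 ms.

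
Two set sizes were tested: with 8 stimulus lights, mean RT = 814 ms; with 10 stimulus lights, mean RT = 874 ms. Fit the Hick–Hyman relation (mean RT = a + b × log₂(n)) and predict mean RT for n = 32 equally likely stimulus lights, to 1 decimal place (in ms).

1186.8 ms

Solve the two-equation system in a and b:
  b = (874 − 814) / (log₂ 10 − log₂ 8) = 60 / (3.3219 − 3) = 186.377 ms/bit
  a = 814 − 186.377 × 3 = 254.869 ms
Then RT(32) = 254.869 + 186.377 × log₂ 32 = 254.869 + 186.377 × 5 ≈ 1186.754 ms.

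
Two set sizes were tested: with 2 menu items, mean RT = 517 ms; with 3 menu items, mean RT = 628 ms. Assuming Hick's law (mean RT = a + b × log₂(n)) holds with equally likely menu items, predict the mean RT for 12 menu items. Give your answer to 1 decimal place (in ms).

RT is linear in log₂ n, so two points fix the line:
  b = (628 − 517) / (log₂ 3 − log₂ 2) = 111 / (1.5850 − 1) = 189.756 ms/bit
  a = 517 − 189.756 × 1 = 327.244 ms
Then RT(12) = 327.244 + 189.756 × log₂ 12 = 327.244 + 189.756 × 3.5850 ≈ 1007.512 ms.

1007.5 ms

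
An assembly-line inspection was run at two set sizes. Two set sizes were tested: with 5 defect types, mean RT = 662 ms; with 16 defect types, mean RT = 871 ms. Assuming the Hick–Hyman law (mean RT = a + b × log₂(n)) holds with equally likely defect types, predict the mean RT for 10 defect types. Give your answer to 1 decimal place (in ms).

786.5 ms

Fit slope and intercept:
  b = (871 − 662) / (log₂ 16 − log₂ 5) = 209 / (4 − 2.3219) = 124.548 ms/bit
  a = 662 − 124.548 × 2.3219 = 372.809 ms
Then RT(10) = 372.809 + 124.548 × log₂ 10 = 372.809 + 124.548 × 3.3219 ≈ 786.548 ms.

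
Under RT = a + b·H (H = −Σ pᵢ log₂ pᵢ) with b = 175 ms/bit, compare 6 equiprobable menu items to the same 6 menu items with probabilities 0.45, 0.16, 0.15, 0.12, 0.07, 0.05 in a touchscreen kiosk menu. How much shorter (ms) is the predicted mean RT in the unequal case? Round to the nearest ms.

Equiprobable entropy H₀ = log₂ 6 = 2.5850 bits.
Skewed entropy H = −Σ pᵢ log₂ pᵢ = 2.2037 bits.
ΔRT = b·(H₀ − H) = 175 × 0.3813 = 66.72 ms.

67 ms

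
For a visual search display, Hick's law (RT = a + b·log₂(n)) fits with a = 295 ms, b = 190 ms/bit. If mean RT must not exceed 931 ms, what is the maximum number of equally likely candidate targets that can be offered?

10

190·log₂ n ≤ 931 − 295 = 636, giving log₂ n ≤ 3.3474 and n ≤ 10.178. The largest whole number is 10.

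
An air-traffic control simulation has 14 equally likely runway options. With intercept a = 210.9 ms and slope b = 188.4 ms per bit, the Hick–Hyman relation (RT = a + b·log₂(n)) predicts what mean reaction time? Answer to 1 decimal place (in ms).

928.2 ms

log₂(14) = 3.8074 bits, so RT = 210.9 + 188.4 × 3.8074 ≈ 928.206 ms.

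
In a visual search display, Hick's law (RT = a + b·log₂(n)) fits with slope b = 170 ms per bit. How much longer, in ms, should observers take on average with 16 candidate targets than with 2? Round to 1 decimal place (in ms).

The intercept a cancels: ΔRT = b·(log₂ n₂ − log₂ n₁) = b·log₂(n₂/n₁).
log₂(16) − log₂(2) = log₂(16/2) = log₂(8) = 3.
ΔRT = 170 × 3.0000 = 510.000 ms.

510.0 ms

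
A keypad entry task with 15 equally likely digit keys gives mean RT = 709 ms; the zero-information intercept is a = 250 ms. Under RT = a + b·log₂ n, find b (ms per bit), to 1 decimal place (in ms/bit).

117.5 ms/bit

b = (709 − 250) / log₂(15) = 459 / 3.9069 = 117.485 ms/bit.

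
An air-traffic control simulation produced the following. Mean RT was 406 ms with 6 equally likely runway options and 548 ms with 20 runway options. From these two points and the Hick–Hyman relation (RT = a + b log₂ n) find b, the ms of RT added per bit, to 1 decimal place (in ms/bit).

The slope on a log₂ axis is (548 − 406) / (4.3219 − 2.5850) = 81.752 ms/bit.

81.8 ms/bit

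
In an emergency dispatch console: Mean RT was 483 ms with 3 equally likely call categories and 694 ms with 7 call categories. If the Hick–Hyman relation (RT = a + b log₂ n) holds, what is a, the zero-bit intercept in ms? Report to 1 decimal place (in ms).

209.4 ms

Slope: b = (694 − 483) / (log₂ 7 − log₂ 3) = 211/1.2224 = 172.612 ms/bit.
Intercept: a = 483 − 172.612·log₂(3) = 209.416 ms.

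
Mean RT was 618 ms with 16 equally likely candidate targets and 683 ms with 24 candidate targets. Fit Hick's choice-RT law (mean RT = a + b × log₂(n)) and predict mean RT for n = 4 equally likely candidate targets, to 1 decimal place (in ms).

RT is linear in log₂ n, so two points fix the line:
  b = (683 − 618) / (log₂ 24 − log₂ 16) = 65 / (4.5850 − 4) = 111.118 ms/bit
  a = 618 − 111.118 × 4 = 173.527 ms
Then RT(4) = 173.527 + 111.118 × log₂ 4 = 173.527 + 111.118 × 2 ≈ 395.764 ms.

395.8 ms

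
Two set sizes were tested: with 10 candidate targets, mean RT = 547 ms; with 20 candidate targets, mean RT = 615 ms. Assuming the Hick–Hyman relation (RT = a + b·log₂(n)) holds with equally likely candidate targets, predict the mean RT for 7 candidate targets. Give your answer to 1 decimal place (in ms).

Solve the two-equation system in a and b:
  b = (615 − 547) / (log₂ 20 − log₂ 10) = 68 / (4.3219 − 3.3219) = 68.000 ms/bit
  a = 547 − 68.000 × 3.3219 = 321.109 ms
Then RT(7) = 321.109 + 68.000 × log₂ 7 = 321.109 + 68.000 × 2.8074 ≈ 512.009 ms.

512.0 ms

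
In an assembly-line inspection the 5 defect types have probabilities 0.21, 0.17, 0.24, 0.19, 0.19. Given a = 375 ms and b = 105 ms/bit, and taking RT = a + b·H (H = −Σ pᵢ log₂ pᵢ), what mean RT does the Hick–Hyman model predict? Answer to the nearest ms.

H = 0.21·log₂(1/0.21) + 0.17·log₂(1/0.17) + 0.24·log₂(1/0.24) + 0.19·log₂(1/0.19) + 0.19·log₂(1/0.19) = 2.3120 bits.
RT = 375 + 105 × 2.3120 = 617.76 ms.

618 ms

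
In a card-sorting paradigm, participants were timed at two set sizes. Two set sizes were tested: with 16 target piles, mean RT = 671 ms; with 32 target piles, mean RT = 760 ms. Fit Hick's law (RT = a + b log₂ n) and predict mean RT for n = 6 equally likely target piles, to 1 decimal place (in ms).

Fit slope and intercept:
  b = (760 − 671) / (log₂ 32 − log₂ 16) = 89 / (5 − 4) = 89.000 ms/bit
  a = 671 − 89.000 × 4 = 315.000 ms
Then RT(6) = 315.000 + 89.000 × log₂ 6 = 315.000 + 89.000 × 2.5850 ≈ 545.062 ms.

545.1 ms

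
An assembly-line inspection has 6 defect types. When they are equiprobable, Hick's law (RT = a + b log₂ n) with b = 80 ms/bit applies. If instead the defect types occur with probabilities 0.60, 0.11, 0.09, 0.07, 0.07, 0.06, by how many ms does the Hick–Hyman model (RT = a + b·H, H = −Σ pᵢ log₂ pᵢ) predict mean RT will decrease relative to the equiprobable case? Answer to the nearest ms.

Equiprobable entropy H₀ = log₂ 6 = 2.5850 bits.
Skewed entropy H = −Σ pᵢ log₂ pᵢ = 1.8858 bits.
ΔRT = b·(H₀ − H) = 80 × 0.6992 = 55.94 ms.

56 ms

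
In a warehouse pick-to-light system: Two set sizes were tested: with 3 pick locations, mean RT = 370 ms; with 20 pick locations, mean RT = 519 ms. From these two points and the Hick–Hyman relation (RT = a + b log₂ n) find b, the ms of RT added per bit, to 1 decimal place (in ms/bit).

Slope: b = (519 − 370) / (log₂ 20 − log₂ 3) = 149/2.7370 = 54.440 ms/bit.

54.4 ms/bit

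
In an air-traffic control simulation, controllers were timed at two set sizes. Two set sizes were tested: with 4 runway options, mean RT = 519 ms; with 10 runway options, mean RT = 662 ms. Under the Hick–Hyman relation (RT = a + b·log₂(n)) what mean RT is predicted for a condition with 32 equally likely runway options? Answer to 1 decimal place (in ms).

RT is linear in log₂ n, so two points fix the line:
  b = (662 − 519) / (log₂ 10 − log₂ 4) = 143 / (3.3219 − 2) = 108.175 ms/bit
  a = 519 − 108.175 × 2 = 302.649 ms
Then RT(32) = 302.649 + 108.175 × log₂ 32 = 302.649 + 108.175 × 5 ≈ 843.526 ms.

843.5 ms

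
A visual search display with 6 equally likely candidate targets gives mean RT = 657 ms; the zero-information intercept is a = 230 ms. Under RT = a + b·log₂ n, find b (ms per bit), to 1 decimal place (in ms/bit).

165.2 ms/bit

log₂(6) = 2.5850 bits.
b = (RT − a)/log₂ n = (657 − 230) / 2.5850 = 165.186 ms/bit.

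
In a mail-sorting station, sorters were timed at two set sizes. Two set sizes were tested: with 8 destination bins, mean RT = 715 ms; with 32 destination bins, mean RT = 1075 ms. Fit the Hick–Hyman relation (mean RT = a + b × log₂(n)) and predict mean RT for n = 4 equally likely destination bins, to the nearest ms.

Solve the two-equation system in a and b:
  b = (1075 − 715) / (log₂ 32 − log₂ 8) = 360 / (5 − 3) = 180 ms/bit
  a = 715 − 180 × 3 = 175 ms
Then RT(4) = 175 + 180 × log₂ 4 = 175 + 180 × 2 ≈ 535.000 ms.

535 ms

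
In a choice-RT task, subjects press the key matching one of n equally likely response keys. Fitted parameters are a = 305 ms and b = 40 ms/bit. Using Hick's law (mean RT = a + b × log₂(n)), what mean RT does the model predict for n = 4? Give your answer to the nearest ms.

log₂(4) = 2 bits, so RT = 305 + 40 × 2 ≈ 385.000 ms.

385 ms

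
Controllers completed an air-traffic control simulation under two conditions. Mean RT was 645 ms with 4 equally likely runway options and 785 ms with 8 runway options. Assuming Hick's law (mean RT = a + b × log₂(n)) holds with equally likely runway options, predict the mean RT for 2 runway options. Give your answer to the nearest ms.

505 ms

RT is linear in log₂ n, so two points fix the line:
  b = (785 − 645) / (log₂ 8 − log₂ 4) = 140 / (3 − 2) = 140 ms/bit
  a = 645 − 140 × 2 = 365 ms
Then RT(2) = 365 + 140 × log₂ 2 = 365 + 140 × 1 ≈ 505.000 ms.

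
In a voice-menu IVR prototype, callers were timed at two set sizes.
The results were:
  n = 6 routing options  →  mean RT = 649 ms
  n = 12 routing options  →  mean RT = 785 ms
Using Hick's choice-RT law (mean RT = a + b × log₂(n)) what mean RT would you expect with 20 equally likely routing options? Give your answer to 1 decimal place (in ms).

885.2 ms

Solve the two-equation system in a and b:
  b = (785 − 649) / (log₂ 12 − log₂ 6) = 136 / (3.5850 − 2.5850) = 136.000 ms/bit
  a = 649 − 136.000 × 2.5850 = 297.445 ms
Then RT(20) = 297.445 + 136.000 × log₂ 20 = 297.445 + 136.000 × 4.3219 ≈ 885.227 ms.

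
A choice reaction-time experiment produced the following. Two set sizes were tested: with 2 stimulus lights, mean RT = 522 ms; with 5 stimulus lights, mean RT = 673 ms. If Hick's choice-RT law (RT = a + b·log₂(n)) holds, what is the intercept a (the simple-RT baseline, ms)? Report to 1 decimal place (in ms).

407.8 ms

The slope on a log₂ axis is (673 − 522) / (2.3219 − 1) = 114.227 ms/bit.
a = RT₁ − b·log₂ n₁ = 522 − 114.227 × 1 = 407.773 ms.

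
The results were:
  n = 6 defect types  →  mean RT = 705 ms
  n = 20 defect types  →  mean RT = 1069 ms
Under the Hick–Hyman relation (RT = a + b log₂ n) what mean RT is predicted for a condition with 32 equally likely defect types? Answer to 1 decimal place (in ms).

RT is linear in log₂ n, so two points fix the line:
  b = (1069 − 705) / (log₂ 20 − log₂ 6) = 364 / (4.3219 − 2.5850) = 209.561 ms/bit
  a = 705 − 209.561 × 2.5850 = 163.293 ms
Then RT(32) = 163.293 + 209.561 × log₂ 32 = 163.293 + 209.561 × 5 ≈ 1211.097 ms.

1211.1 ms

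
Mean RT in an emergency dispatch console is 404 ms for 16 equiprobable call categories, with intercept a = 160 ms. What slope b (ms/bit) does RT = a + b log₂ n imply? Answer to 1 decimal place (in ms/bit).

61.0 ms/bit

b = (404 − 160) / log₂(16) = 244 / 4 = 61.000 ms/bit.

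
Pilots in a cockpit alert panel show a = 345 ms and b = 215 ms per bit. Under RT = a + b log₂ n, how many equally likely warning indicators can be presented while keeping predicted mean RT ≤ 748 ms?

3

Information budget: (748 − 345)/215 = 1.8744 bits, so n ≤ 2^1.8744 = 3.667 → at most 3.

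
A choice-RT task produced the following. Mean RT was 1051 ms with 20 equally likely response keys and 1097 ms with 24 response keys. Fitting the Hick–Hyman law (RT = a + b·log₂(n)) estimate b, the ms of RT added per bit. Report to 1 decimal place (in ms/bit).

174.9 ms/bit

The slope on a log₂ axis is (1097 − 1051) / (4.5850 − 4.3219) = 174.882 ms/bit.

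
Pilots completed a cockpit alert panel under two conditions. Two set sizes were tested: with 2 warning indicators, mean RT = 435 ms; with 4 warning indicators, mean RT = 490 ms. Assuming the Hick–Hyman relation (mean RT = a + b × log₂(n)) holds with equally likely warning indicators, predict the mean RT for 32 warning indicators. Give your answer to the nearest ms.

655 ms

Fit slope and intercept:
  b = (490 − 435) / (log₂ 4 − log₂ 2) = 55 / (2 − 1) = 55 ms/bit
  a = 435 − 55 × 1 = 380 ms
Then RT(32) = 380 + 55 × log₂ 32 = 380 + 55 × 5 ≈ 655.000 ms.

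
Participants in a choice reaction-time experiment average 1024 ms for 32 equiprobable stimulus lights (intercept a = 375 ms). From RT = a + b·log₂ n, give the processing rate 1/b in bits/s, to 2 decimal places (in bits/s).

Choice component = 1024 − 375 = 649 ms over log₂(32) = 5 bits.
b = 649 / 5 = 129.800 ms/bit, so 1/b = 7.704 bits/s.

7.70 bits/s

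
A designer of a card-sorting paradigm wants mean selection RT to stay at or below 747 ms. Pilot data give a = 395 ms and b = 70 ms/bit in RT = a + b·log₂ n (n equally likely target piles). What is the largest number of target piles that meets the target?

32

Information budget: (747 − 395)/70 = 5.0286 bits, so n ≤ 2^5.0286 = 32.640 → at most 32.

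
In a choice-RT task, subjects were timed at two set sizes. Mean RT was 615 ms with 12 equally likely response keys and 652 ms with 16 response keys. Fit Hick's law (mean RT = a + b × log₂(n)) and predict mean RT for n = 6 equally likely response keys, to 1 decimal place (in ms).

With log₂ n on the abscissa the relation is linear; from the two conditions:
  b = (652 − 615) / (log₂ 16 − log₂ 12) = 37 / (4 − 3.5850) = 89.149 ms/bit
  a = 615 − 89.149 × 3.5850 = 295.406 ms
Then RT(6) = 295.406 + 89.149 × log₂ 6 = 295.406 + 89.149 × 2.5850 ≈ 525.851 ms.

525.9 ms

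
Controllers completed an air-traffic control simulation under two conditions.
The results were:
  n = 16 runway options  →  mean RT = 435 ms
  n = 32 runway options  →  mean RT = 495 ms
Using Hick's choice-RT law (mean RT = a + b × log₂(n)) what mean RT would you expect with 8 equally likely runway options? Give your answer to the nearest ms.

375 ms

Fit slope and intercept:
  b = (495 − 435) / (log₂ 32 − log₂ 16) = 60 / (5 − 4) = 60 ms/bit
  a = 435 − 60 × 4 = 195 ms
Then RT(8) = 195 + 60 × log₂ 8 = 195 + 60 × 3 ≈ 375.000 ms.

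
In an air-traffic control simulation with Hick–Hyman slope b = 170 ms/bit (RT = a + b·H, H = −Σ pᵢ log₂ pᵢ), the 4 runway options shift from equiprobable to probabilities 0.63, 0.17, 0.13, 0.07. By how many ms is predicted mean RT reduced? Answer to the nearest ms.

84 ms

Equiprobable entropy H₀ = log₂ 4 = 2.0000 bits.
Skewed entropy H = −Σ pᵢ log₂ pᵢ = 1.5057 bits.
ΔRT = b·(H₀ − H) = 170 × 0.4943 = 84.03 ms.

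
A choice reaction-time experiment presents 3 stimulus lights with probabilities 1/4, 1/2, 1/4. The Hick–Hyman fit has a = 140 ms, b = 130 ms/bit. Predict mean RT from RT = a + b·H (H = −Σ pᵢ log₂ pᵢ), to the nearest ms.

H = −Σ pᵢ log₂ pᵢ = 0.25·2 + 0.5·1 + 0.25·2 = 1.500 bits.
RT = 140 + 130 × 1.500 = 335.00 ms.

335 ms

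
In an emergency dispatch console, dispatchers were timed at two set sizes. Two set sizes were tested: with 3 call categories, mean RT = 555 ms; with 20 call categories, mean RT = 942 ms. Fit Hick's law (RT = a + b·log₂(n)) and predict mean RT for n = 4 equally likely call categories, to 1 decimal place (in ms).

613.7 ms

Fit slope and intercept:
  b = (942 − 555) / (log₂ 20 − log₂ 3) = 387 / (4.3219 − 1.5850) = 141.397 ms/bit
  a = 555 − 141.397 × 1.5850 = 330.890 ms
Then RT(4) = 330.890 + 141.397 × log₂ 4 = 330.890 + 141.397 × 2 ≈ 613.685 ms.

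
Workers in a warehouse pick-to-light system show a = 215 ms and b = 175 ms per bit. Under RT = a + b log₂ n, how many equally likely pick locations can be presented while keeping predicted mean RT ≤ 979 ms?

175·log₂ n ≤ 979 − 215 = 764, giving log₂ n ≤ 4.3657 and n ≤ 20.616. The largest whole number is 20.

20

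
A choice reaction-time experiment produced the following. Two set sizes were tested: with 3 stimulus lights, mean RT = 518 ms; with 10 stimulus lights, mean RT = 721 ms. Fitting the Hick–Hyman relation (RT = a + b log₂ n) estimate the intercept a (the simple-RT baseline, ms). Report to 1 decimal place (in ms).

Slope: b = (721 − 518) / (log₂ 10 − log₂ 3) = 203/1.7370 = 116.870 ms/bit.
a = RT₁ − b·log₂ n₁ = 518 − 116.870 × 1.5850 = 332.765 ms.

332.8 ms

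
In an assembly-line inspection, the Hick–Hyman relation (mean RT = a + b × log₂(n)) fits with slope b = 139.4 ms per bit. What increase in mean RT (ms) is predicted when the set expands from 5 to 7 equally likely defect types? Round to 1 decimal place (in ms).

67.7 ms

ΔRT = (a + b log₂ n₂) − (a + b log₂ n₁) = b·(log₂ n₂ − log₂ n₁).
log₂(7) − log₂(5) = 2.8074 − 2.3219 = 0.4854.
ΔRT = 139.4 × 0.4854 = 67.668 ms.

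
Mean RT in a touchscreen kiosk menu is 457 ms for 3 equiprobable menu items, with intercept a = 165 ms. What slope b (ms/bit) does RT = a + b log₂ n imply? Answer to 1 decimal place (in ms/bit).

184.2 ms/bit

b = (457 − 165) / log₂(3) = 292 / 1.5850 = 184.231 ms/bit.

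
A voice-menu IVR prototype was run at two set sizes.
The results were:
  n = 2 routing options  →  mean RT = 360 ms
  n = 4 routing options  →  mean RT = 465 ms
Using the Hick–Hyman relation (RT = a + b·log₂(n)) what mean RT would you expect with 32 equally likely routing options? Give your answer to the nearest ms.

780 ms

With log₂ n on the abscissa the relation is linear; from the two conditions:
  b = (465 − 360) / (log₂ 4 − log₂ 2) = 105 / (2 − 1) = 105 ms/bit
  a = 360 − 105 × 1 = 255 ms
Then RT(32) = 255 + 105 × log₂ 32 = 255 + 105 × 5 ≈ 780.000 ms.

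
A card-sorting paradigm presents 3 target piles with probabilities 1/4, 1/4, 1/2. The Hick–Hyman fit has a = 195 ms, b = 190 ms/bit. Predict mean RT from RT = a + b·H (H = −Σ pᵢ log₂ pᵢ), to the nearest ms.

480 ms

Each term −pᵢ log₂ pᵢ: 0.25·2 + 0.25·2 + 0.5·1; summed, H = 1.500 bits.
Mean RT = a + bH = 195 + 190·1.500 = 480.00 ms.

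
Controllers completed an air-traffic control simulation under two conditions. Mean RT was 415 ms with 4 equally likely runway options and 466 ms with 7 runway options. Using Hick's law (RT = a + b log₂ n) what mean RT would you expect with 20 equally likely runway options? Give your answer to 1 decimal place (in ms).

Fit slope and intercept:
  b = (466 − 415) / (log₂ 7 − log₂ 4) = 51 / (2.8074 − 2) = 63.169 ms/bit
  a = 415 − 63.169 × 2 = 288.662 ms
Then RT(20) = 288.662 + 63.169 × log₂ 20 = 288.662 + 63.169 × 4.3219 ≈ 561.674 ms.

561.7 ms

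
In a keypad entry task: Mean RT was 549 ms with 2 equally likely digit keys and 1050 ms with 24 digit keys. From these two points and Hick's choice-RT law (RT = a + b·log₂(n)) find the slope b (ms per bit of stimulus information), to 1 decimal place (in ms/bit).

Slope: b = (1050 − 549) / (log₂ 24 − log₂ 2) = 501/3.5850 = 139.750 ms/bit.

139.8 ms/bit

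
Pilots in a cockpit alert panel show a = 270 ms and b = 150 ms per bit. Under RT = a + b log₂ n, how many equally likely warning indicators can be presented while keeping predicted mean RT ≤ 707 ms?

Information budget: (707 − 270)/150 = 2.9133 bits, so n ≤ 2^2.9133 = 7.534 → at most 7.

7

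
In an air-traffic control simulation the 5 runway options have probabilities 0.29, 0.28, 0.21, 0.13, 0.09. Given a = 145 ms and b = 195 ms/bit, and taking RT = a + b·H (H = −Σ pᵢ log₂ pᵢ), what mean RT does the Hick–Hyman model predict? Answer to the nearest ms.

Entropy contributions −pᵢ log₂ pᵢ: 0.5179, 0.5142, 0.4728, 0.3826, 0.3127; sum H = 2.2002 bits.
RT = a + bH = 145 + 195·2.2002 = 574.05 ms.

574 ms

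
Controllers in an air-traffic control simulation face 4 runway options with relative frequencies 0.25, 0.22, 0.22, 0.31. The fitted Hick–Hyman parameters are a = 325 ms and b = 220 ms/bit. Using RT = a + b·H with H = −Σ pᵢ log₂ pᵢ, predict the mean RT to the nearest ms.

Entropy contributions −pᵢ log₂ pᵢ: 0.5000, 0.4806, 0.4806, 0.5238; sum H = 1.9849 bits.
RT = a + bH = 325 + 220·1.9849 = 761.69 ms.

762 ms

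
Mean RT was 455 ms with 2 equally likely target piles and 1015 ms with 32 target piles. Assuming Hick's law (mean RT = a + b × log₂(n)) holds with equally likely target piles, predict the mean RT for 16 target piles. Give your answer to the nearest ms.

Fit slope and intercept:
  b = (1015 − 455) / (log₂ 32 − log₂ 2) = 560 / (5 − 1) = 140 ms/bit
  a = 455 − 140 × 1 = 315 ms
Then RT(16) = 315 + 140 × log₂ 16 = 315 + 140 × 4 ≈ 875.000 ms.

875 ms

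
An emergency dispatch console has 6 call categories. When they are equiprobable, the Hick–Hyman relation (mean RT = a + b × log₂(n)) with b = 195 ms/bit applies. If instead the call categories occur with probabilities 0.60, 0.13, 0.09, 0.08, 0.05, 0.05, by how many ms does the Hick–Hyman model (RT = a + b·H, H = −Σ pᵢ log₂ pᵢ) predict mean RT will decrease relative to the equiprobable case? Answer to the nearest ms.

141 ms

Equiprobable entropy H₀ = log₂ 6 = 2.5850 bits.
Skewed entropy H = −Σ pᵢ log₂ pᵢ = 1.8612 bits.
ΔRT = b·(H₀ − H) = 195 × 0.7238 = 141.14 ms.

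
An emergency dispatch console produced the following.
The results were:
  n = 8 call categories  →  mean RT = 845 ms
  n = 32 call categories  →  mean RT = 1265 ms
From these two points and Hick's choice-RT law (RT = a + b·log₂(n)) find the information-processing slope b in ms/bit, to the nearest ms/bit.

210 ms/bit

Slope: b = (1265 − 845) / (log₂ 32 − log₂ 8) = 420/2.0000 = 210 ms/bit.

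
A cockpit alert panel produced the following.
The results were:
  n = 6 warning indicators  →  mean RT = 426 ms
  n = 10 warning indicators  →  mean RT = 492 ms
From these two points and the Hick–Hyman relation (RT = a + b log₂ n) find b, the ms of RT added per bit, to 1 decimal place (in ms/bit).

89.6 ms/bit

b = (RT₂ − RT₁)/(log₂ n₂ − log₂ n₁) = (492 − 426)/(3.3219 − 2.5850) = 89.556 ms/bit.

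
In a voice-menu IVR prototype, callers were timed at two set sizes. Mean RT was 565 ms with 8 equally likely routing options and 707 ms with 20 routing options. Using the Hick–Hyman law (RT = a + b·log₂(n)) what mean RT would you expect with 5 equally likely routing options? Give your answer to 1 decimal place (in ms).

With log₂ n on the abscissa the relation is linear; from the two conditions:
  b = (707 − 565) / (log₂ 20 − log₂ 8) = 142 / (4.3219 − 3) = 107.419 ms/bit
  a = 565 − 107.419 × 3 = 242.743 ms
Then RT(5) = 242.743 + 107.419 × log₂ 5 = 242.743 + 107.419 × 2.3219 ≈ 492.162 ms.

492.2 ms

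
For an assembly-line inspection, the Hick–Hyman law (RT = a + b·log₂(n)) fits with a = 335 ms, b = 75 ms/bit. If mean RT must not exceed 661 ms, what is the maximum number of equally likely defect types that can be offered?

Set 335 + 75·log₂ n ≤ 661 → log₂ n ≤ (661 − 335)/75 = 4.3467.
So n ≤ 2^4.3467 = 20.346; the largest integer n is 20.

20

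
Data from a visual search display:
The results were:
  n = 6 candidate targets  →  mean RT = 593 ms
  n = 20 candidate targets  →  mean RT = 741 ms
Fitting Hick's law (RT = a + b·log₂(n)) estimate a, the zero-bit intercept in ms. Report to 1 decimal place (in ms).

The slope on a log₂ axis is (741 − 593) / (4.3219 − 2.5850) = 85.206 ms/bit.
Intercept: a = 593 − 85.206·log₂(6) = 372.746 ms.

372.7 ms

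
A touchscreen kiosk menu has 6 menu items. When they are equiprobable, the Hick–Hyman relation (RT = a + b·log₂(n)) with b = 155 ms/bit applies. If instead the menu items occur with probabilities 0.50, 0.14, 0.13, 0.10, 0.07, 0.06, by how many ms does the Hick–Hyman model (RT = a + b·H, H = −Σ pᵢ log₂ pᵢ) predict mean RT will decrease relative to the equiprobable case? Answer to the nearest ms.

Equiprobable entropy H₀ = log₂ 6 = 2.5850 bits.
Skewed entropy H = −Σ pᵢ log₂ pᵢ = 2.1240 bits.
ΔRT = b·(H₀ − H) = 155 × 0.4609 = 71.44 ms.

71 ms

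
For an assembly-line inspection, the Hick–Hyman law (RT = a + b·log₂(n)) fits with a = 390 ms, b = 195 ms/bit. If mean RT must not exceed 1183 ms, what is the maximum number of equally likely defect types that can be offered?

16

Information budget: (1183 − 390)/195 = 4.0667 bits, so n ≤ 2^4.0667 = 16.757 → at most 16.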